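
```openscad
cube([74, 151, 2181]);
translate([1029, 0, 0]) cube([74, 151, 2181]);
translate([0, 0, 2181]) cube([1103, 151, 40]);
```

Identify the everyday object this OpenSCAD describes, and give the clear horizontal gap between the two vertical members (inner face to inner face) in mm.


A door frame. The clear opening width is 955 mm.

Two 2181 mm tall posts with a header on top — a door frame. The left jamb is 74 mm wide at x = 0; the right jamb starts at x = 1029. The clear opening is 1029 − 74 = 955 mm.


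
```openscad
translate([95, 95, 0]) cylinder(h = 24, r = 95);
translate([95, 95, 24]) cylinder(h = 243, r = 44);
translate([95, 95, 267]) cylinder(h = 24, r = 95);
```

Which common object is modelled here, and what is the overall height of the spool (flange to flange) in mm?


A spool. The overall height is 291 mm.

Three coaxial cylinders, large–small–large — a spool. Two 24 mm flanges and a 243 mm core give 24 + 243 + 24 = 291 mm.


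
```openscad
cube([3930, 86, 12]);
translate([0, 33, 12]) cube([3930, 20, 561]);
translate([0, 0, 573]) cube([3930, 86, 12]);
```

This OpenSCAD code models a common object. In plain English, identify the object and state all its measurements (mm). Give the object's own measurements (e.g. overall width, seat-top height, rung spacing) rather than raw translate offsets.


An I-beam lying along x, 3930 mm long. Overall section height 585 mm. Two flanges 86 mm wide (y) and 12 mm thick, one on the floor and one at the top; a web 20 mm thick runs between them, centred on the flange width.


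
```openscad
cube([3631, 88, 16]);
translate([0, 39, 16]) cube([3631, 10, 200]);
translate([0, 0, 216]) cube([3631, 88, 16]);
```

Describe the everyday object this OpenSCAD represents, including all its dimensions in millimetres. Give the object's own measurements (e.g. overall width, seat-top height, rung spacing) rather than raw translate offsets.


An I-beam lying along x, 3631 mm long. Overall section height 232 mm. Two flanges 88 mm wide (y) and 16 mm thick, one on the floor and one at the top; a web 10 mm thick runs between them, centred on the flange width.


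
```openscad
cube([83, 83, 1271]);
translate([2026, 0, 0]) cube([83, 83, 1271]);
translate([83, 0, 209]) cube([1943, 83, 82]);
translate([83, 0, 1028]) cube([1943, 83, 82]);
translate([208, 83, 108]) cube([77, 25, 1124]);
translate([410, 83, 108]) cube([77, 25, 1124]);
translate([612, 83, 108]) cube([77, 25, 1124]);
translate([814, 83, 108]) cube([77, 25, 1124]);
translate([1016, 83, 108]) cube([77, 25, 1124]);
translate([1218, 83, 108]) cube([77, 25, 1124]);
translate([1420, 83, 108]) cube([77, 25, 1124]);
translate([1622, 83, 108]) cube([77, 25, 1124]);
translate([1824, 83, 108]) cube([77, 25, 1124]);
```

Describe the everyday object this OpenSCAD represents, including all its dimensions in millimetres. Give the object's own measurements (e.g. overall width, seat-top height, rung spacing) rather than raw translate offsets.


A fence section. Two 83×83 mm posts, 1271 mm tall, stand on the floor with a clear span of 1943 mm between their inner faces. Two horizontal rails of 83×82 mm section span the gap between the posts with their undersides at z = 209 mm and z = 1028 mm, flush with the posts' −y face. 9 pickets, each 77 mm wide, 25 mm thick and 1124 mm tall, are fixed to the +y face of the rails with their bottoms at z = 108 mm, spaced across the span with a 125 mm gap after the −x post and between neighbouring pickets and before the +x post.


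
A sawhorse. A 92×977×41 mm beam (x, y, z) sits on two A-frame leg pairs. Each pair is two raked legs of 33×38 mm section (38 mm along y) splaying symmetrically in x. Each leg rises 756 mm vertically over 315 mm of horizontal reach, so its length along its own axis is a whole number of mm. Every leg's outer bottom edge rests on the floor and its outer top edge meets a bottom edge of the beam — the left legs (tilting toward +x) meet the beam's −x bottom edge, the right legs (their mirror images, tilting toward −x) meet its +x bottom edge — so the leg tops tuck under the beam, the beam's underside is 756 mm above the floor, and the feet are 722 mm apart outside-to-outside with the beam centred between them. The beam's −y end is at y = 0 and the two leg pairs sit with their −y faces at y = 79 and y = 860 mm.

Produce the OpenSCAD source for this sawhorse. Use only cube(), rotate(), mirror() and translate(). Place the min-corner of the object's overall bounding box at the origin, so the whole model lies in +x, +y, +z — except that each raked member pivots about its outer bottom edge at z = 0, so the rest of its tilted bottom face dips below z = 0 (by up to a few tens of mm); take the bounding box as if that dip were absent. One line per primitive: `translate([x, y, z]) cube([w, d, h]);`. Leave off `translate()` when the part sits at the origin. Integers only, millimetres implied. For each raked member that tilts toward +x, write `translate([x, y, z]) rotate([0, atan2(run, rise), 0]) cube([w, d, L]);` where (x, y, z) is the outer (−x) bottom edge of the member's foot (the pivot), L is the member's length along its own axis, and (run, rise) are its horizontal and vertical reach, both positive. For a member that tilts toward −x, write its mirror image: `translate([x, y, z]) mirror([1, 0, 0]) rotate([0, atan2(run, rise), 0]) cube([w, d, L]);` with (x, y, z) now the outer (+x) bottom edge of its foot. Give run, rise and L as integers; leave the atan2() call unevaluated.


translate([315, 0, 756]) cube([92, 977, 41]);
translate([0, 79, 0]) rotate([0, atan2(315, 756), 0]) cube([33, 38, 819]);
translate([722, 79, 0]) mirror([1, 0, 0]) rotate([0, atan2(315, 756), 0]) cube([33, 38, 819]);
translate([0, 860, 0]) rotate([0, atan2(315, 756), 0]) cube([33, 38, 819]);
translate([722, 860, 0]) mirror([1, 0, 0]) rotate([0, atan2(315, 756), 0]) cube([33, 38, 819]);


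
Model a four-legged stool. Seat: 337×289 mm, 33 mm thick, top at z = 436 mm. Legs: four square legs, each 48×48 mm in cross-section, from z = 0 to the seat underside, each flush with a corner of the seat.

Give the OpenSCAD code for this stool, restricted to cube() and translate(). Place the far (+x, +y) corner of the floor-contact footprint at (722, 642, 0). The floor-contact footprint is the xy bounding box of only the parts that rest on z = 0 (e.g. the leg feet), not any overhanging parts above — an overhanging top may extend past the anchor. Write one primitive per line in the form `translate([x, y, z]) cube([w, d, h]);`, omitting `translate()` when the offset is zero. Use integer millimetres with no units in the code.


translate([385, 353, 403]) cube([337, 289, 33]);
translate([385, 353, 0]) cube([48, 48, 403]);
translate([674, 353, 0]) cube([48, 48, 403]);
translate([385, 594, 0]) cube([48, 48, 403]);
translate([674, 594, 0]) cube([48, 48, 403]);


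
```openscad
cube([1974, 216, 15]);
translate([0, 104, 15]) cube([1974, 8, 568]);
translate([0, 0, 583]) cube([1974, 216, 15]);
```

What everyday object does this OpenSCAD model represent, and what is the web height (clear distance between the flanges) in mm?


An I-beam. The web height is 568 mm.

Two wide flanges with a thin centred web — an I-beam. Overall 598 mm minus two 15 mm flanges gives a web of 598 − 2·15 = 568 mm.


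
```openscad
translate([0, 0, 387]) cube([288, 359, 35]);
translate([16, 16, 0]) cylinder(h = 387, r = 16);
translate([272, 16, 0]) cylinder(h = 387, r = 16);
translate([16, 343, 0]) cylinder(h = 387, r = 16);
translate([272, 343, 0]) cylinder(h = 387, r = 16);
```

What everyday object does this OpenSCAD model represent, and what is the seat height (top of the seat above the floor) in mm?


A stool. The seat height is 422 mm.

A 288×359×35 slab at z = 387 on four corner cylinders — a stool. The seat top is 387 + 35 = 422 mm.


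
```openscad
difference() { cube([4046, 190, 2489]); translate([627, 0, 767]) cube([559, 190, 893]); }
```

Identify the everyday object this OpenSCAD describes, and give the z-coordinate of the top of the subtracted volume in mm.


A wall with a window opening. The window head height is 1660 mm.

A wall with a rectangular opening subtracted — a window. Sill at z = 767, opening 893 mm tall, so the head is at 767 + 893 = 1660 mm.


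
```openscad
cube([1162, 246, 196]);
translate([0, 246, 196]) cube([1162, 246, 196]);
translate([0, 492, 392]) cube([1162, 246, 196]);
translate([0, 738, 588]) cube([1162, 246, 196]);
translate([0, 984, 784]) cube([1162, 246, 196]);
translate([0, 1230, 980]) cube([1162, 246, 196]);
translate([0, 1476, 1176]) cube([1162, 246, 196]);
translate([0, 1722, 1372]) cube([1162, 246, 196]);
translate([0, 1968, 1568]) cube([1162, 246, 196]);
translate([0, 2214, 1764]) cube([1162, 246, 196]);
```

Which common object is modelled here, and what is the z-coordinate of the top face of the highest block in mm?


A staircase. The total rise is 1960 mm.

10 identical blocks, each offset up and back from the previous — a staircase. Each step is 196 mm tall and there are 10 of them, so the total rise is 10 × 196 = 1960 mm.


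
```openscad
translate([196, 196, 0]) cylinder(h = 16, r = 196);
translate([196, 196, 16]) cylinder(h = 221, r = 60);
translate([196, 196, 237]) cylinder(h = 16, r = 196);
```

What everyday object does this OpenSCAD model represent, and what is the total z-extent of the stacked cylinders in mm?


A spool. The overall height is 253 mm.

Three coaxial cylinders, large–small–large — a spool. Two 16 mm flanges and a 221 mm core give 16 + 221 + 16 = 253 mm.


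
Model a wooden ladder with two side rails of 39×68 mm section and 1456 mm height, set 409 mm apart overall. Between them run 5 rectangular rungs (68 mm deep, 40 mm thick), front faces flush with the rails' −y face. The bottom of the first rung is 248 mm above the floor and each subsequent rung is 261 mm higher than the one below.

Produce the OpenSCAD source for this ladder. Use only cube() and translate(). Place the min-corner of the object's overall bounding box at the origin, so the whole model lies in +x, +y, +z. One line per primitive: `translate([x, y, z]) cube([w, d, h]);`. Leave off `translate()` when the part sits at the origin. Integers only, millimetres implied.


// rung span = 409 - 2*39 = 331
// rung[k] z = 248 + k*261
cube([39, 68, 1456]);
translate([370, 0, 0]) cube([39, 68, 1456]);
translate([39, 0, 248]) cube([331, 68, 40]);
translate([39, 0, 509]) cube([331, 68, 40]);
translate([39, 0, 770]) cube([331, 68, 40]);
translate([39, 0, 1031]) cube([331, 68, 40]);
translate([39, 0, 1292]) cube([331, 68, 40]);


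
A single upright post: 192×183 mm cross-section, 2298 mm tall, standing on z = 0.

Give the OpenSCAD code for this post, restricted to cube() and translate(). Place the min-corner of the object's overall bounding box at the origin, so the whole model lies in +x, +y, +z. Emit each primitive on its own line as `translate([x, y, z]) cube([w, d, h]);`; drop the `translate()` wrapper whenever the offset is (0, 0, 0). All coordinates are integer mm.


cube([192, 183, 2298]);


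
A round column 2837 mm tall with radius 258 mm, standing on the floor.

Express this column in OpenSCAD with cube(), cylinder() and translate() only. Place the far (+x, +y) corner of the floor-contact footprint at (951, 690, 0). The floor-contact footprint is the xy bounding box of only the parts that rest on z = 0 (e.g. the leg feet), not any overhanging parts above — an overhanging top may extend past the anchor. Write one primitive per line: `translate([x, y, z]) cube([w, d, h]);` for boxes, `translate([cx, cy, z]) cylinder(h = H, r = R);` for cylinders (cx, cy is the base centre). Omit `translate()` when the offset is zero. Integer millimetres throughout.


translate([693, 432, 0]) cylinder(h = 2837, r = 258);


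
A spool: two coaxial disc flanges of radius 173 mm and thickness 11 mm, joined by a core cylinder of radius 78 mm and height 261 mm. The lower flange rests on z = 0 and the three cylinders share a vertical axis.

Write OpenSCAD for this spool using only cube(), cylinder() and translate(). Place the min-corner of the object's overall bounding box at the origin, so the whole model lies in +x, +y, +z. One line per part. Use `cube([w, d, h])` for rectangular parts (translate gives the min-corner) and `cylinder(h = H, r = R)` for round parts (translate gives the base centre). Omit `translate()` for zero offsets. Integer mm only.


translate([173, 173, 0]) cylinder(h = 11, r = 173);
translate([173, 173, 11]) cylinder(h = 261, r = 78);
translate([173, 173, 272]) cylinder(h = 11, r = 173);


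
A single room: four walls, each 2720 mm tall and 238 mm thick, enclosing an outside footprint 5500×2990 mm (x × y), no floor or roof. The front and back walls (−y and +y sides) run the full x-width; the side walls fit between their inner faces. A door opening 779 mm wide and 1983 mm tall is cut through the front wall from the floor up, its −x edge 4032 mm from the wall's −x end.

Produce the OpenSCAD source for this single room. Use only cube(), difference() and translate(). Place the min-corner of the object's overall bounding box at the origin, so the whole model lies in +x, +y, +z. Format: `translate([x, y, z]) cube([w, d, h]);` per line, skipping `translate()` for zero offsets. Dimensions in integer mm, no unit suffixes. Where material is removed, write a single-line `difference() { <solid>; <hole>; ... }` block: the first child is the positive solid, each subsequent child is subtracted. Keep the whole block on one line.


difference() { cube([5500, 238, 2720]); translate([4032, 0, 0]) cube([779, 238, 1983]); }
translate([0, 2752, 0]) cube([5500, 238, 2720]);
translate([0, 238, 0]) cube([238, 2514, 2720]);
translate([5262, 238, 0]) cube([238, 2514, 2720]);


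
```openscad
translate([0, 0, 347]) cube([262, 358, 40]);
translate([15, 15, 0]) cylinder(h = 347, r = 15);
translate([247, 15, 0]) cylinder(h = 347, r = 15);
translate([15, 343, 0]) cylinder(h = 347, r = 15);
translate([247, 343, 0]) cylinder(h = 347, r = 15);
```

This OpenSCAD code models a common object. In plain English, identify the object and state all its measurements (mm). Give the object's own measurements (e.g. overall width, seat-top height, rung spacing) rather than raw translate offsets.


A four-legged stool. The seat is a 262×358×40 mm slab whose top surface is at z = 387 mm; four round legs, each 30 mm in diameter, run from the floor (z = 0) to the underside of the seat, each leg's axis is inset half a diameter from the nearest pair of seat edges (so the leg's bounding box is flush with the corner).


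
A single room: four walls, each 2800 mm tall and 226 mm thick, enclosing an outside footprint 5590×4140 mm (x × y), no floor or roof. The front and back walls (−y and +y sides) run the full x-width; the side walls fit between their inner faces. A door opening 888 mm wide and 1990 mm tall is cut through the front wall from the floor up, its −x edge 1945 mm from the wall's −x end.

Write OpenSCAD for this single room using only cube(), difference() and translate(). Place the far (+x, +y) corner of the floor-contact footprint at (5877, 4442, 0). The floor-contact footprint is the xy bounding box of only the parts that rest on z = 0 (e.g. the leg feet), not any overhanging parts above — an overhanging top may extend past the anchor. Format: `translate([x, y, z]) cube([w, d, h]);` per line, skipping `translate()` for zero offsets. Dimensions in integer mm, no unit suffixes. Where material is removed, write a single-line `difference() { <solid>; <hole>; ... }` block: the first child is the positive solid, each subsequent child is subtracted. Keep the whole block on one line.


difference() { translate([287, 302, 0]) cube([5590, 226, 2800]); translate([2232, 302, 0]) cube([888, 226, 1990]); }
translate([287, 4216, 0]) cube([5590, 226, 2800]);
translate([287, 528, 0]) cube([226, 3688, 2800]);
translate([5651, 528, 0]) cube([226, 3688, 2800]);


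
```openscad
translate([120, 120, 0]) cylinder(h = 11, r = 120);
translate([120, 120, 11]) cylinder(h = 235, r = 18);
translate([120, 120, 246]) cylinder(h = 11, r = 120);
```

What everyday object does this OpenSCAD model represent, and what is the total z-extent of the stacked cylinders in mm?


A spool. The overall height is 257 mm.

Three coaxial cylinders, large–small–large — a spool. Two 11 mm flanges and a 235 mm core give 11 + 235 + 11 = 257 mm.


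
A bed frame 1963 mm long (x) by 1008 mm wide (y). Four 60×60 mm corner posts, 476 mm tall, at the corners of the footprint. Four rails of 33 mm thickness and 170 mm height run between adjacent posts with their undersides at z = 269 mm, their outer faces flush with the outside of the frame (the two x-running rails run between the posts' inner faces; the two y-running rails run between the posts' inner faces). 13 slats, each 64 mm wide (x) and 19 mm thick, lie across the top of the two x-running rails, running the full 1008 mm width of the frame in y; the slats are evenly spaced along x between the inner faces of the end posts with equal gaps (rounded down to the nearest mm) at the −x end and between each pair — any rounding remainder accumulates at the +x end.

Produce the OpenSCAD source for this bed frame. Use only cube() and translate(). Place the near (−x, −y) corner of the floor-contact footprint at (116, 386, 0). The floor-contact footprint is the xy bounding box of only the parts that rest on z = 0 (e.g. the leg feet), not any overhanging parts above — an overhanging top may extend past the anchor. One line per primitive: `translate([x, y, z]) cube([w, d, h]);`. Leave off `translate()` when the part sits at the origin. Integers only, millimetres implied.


translate([116, 386, 0]) cube([60, 60, 476]);
translate([116, 1334, 0]) cube([60, 60, 476]);
translate([2019, 386, 0]) cube([60, 60, 476]);
translate([2019, 1334, 0]) cube([60, 60, 476]);
translate([176, 386, 269]) cube([1843, 33, 170]);
translate([176, 1361, 269]) cube([1843, 33, 170]);
translate([116, 446, 269]) cube([33, 888, 170]);
translate([2046, 446, 269]) cube([33, 888, 170]);
translate([248, 386, 439]) cube([64, 1008, 19]);
translate([384, 386, 439]) cube([64, 1008, 19]);
translate([520, 386, 439]) cube([64, 1008, 19]);
translate([656, 386, 439]) cube([64, 1008, 19]);
translate([792, 386, 439]) cube([64, 1008, 19]);
translate([928, 386, 439]) cube([64, 1008, 19]);
translate([1064, 386, 439]) cube([64, 1008, 19]);
translate([1200, 386, 439]) cube([64, 1008, 19]);
translate([1336, 386, 439]) cube([64, 1008, 19]);
translate([1472, 386, 439]) cube([64, 1008, 19]);
translate([1608, 386, 439]) cube([64, 1008, 19]);
translate([1744, 386, 439]) cube([64, 1008, 19]);
translate([1880, 386, 439]) cube([64, 1008, 19]);


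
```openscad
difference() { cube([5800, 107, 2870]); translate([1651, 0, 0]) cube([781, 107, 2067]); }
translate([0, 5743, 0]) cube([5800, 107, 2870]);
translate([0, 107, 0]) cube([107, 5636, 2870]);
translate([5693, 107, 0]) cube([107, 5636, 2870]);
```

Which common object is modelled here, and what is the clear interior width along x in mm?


A single room. The interior width is 5586 mm.

Four walls enclosing a rectangle with a door in the front wall — a room. Outside width 5800 minus two 107 mm walls gives 5586 mm.


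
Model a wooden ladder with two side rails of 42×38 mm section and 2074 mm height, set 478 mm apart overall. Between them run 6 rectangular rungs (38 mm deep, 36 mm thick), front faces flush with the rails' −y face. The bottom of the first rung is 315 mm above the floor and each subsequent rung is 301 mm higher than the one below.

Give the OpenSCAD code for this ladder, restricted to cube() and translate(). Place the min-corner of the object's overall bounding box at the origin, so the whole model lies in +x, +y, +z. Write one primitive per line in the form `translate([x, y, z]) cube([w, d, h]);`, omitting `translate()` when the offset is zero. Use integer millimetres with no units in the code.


cube([42, 38, 2074]);
translate([436, 0, 0]) cube([42, 38, 2074]);
translate([42, 0, 315]) cube([394, 38, 36]);
translate([42, 0, 616]) cube([394, 38, 36]);
translate([42, 0, 917]) cube([394, 38, 36]);
translate([42, 0, 1218]) cube([394, 38, 36]);
translate([42, 0, 1519]) cube([394, 38, 36]);
translate([42, 0, 1820]) cube([394, 38, 36]);


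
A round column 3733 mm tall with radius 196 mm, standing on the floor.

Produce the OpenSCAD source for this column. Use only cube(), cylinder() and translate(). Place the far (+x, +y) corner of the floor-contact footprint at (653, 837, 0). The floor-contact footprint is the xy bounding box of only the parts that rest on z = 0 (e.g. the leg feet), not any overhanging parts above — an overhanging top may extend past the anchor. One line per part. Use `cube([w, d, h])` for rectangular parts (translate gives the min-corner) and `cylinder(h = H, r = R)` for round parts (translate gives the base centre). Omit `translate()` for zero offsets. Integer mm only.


translate([457, 641, 0]) cylinder(h = 3733, r = 196);


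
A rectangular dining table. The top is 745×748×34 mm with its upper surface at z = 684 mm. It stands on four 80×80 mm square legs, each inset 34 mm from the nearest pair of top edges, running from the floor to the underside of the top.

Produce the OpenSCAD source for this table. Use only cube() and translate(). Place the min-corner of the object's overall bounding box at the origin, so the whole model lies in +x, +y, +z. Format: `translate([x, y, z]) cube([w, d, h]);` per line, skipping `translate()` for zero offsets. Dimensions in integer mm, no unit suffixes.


translate([0, 0, 650]) cube([745, 748, 34]);
translate([34, 34, 0]) cube([80, 80, 650]);
translate([631, 34, 0]) cube([80, 80, 650]);
translate([34, 634, 0]) cube([80, 80, 650]);
translate([631, 634, 0]) cube([80, 80, 650]);


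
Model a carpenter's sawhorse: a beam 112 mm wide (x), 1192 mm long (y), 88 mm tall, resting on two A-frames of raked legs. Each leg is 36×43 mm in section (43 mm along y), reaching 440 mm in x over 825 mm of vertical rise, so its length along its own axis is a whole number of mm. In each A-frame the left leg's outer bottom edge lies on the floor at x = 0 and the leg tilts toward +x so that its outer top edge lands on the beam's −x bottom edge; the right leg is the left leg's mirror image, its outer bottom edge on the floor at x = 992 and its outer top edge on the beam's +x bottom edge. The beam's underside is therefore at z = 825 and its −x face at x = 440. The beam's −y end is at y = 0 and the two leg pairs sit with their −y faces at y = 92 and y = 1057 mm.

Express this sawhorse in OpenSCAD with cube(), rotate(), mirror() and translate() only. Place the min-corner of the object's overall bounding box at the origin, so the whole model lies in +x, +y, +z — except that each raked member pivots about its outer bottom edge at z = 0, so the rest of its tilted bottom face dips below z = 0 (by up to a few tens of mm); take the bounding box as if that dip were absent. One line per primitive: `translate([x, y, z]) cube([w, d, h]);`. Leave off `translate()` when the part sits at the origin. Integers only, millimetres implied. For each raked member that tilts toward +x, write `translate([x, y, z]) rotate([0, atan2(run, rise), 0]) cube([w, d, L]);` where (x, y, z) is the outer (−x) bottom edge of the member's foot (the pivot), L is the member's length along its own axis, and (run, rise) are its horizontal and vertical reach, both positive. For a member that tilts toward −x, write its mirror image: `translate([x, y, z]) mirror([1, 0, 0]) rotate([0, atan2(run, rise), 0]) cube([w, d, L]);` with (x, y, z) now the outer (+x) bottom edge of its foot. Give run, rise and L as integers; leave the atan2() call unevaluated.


// leg length = √(440² + 825²) = 935
// right-leg outer foot x = 2·440 + 112 = 992
// beam min-corner = (440, 0, 825)
translate([440, 0, 825]) cube([112, 1192, 88]);
translate([0, 92, 0]) rotate([0, atan2(440, 825), 0]) cube([36, 43, 935]);
translate([992, 92, 0]) mirror([1, 0, 0]) rotate([0, atan2(440, 825), 0]) cube([36, 43, 935]);
translate([0, 1057, 0]) rotate([0, atan2(440, 825), 0]) cube([36, 43, 935]);
translate([992, 1057, 0]) mirror([1, 0, 0]) rotate([0, atan2(440, 825), 0]) cube([36, 43, 935]);


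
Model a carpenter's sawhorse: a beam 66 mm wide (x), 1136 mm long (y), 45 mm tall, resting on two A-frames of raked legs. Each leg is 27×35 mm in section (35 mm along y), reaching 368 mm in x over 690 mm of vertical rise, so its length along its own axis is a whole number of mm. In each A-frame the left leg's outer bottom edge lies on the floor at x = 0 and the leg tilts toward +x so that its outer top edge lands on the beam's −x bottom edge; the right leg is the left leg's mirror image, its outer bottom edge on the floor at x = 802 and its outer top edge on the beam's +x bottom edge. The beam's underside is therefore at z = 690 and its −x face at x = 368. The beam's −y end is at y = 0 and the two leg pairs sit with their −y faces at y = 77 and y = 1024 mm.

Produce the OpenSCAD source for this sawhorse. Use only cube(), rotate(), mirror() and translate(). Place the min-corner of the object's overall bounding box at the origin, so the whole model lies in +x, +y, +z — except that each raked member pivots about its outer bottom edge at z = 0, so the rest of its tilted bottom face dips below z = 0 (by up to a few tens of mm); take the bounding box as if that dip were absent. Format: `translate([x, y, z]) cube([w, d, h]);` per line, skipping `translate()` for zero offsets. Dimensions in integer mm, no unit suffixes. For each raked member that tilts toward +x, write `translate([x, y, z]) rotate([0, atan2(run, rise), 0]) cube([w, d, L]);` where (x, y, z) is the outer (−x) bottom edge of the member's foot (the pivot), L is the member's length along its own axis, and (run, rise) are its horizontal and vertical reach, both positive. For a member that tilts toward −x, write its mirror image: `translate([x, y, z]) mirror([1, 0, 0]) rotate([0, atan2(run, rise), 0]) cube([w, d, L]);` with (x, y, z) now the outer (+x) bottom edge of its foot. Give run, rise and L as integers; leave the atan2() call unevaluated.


translate([368, 0, 690]) cube([66, 1136, 45]);
translate([0, 77, 0]) rotate([0, atan2(368, 690), 0]) cube([27, 35, 782]);
translate([802, 77, 0]) mirror([1, 0, 0]) rotate([0, atan2(368, 690), 0]) cube([27, 35, 782]);
translate([0, 1024, 0]) rotate([0, atan2(368, 690), 0]) cube([27, 35, 782]);
translate([802, 1024, 0]) mirror([1, 0, 0]) rotate([0, atan2(368, 690), 0]) cube([27, 35, 782]);


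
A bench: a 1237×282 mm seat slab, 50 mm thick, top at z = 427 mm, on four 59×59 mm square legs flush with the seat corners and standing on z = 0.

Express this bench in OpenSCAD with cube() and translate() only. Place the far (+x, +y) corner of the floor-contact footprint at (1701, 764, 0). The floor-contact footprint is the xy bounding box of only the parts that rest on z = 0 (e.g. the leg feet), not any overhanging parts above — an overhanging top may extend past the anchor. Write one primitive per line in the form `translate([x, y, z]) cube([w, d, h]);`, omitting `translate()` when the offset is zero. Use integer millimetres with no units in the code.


// leg_h = 427 − 50 = 377
translate([464, 482, 377]) cube([1237, 282, 50]);
translate([464, 482, 0]) cube([59, 59, 377]);
translate([464, 705, 0]) cube([59, 59, 377]);
translate([1642, 482, 0]) cube([59, 59, 377]);
translate([1642, 705, 0]) cube([59, 59, 377]);


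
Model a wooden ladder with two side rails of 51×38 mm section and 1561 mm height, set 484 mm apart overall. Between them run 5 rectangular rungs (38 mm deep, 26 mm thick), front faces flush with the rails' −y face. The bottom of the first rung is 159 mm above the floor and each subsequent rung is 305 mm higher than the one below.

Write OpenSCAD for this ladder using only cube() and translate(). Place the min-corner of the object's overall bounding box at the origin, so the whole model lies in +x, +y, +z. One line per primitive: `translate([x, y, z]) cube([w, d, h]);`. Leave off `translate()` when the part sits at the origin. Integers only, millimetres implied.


// rung span = 484 - 2*51 = 382
// rung[k] z = 159 + k*305
cube([51, 38, 1561]);
translate([433, 0, 0]) cube([51, 38, 1561]);
translate([51, 0, 159]) cube([382, 38, 26]);
translate([51, 0, 464]) cube([382, 38, 26]);
translate([51, 0, 769]) cube([382, 38, 26]);
translate([51, 0, 1074]) cube([382, 38, 26]);
translate([51, 0, 1379]) cube([382, 38, 26]);


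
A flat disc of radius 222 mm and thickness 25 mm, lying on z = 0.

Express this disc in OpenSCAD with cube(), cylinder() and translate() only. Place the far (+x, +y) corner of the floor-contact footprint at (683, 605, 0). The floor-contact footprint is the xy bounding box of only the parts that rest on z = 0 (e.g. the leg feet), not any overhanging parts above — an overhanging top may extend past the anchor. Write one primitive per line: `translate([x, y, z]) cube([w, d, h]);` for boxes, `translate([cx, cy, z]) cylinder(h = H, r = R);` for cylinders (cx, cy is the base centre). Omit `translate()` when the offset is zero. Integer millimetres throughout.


translate([461, 383, 0]) cylinder(h = 25, r = 222);


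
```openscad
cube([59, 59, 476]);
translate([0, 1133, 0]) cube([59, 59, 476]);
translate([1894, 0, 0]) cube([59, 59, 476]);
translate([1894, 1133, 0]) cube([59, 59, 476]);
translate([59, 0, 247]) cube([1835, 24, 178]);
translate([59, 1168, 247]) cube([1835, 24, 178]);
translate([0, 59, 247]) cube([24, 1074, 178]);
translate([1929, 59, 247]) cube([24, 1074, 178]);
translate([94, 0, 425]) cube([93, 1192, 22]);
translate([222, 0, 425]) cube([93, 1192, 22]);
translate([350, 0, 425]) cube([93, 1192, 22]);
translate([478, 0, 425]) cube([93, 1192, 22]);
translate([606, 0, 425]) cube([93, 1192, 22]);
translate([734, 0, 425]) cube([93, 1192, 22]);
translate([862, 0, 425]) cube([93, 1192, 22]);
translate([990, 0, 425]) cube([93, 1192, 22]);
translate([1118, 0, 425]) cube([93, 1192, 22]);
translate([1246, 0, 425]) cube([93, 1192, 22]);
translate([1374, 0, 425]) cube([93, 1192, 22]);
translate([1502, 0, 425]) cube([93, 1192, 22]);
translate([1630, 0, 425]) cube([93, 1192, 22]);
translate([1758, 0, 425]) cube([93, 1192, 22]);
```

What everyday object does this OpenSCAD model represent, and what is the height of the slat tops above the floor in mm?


A bed frame. The slat-top height is 447 mm.

Four posts, four rails, and a row of slats — a bed frame. Slats sit on the rails at z = 247 + 178 = 425; with slat thickness 22, the top is 447 mm.


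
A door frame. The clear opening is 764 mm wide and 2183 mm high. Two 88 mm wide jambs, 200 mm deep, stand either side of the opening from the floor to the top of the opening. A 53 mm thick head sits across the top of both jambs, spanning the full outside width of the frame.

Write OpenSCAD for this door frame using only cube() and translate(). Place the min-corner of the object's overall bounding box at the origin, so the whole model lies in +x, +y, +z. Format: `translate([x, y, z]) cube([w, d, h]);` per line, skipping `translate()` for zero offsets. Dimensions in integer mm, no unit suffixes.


cube([88, 200, 2183]);
translate([852, 0, 0]) cube([88, 200, 2183]);
translate([0, 0, 2183]) cube([940, 200, 53]);


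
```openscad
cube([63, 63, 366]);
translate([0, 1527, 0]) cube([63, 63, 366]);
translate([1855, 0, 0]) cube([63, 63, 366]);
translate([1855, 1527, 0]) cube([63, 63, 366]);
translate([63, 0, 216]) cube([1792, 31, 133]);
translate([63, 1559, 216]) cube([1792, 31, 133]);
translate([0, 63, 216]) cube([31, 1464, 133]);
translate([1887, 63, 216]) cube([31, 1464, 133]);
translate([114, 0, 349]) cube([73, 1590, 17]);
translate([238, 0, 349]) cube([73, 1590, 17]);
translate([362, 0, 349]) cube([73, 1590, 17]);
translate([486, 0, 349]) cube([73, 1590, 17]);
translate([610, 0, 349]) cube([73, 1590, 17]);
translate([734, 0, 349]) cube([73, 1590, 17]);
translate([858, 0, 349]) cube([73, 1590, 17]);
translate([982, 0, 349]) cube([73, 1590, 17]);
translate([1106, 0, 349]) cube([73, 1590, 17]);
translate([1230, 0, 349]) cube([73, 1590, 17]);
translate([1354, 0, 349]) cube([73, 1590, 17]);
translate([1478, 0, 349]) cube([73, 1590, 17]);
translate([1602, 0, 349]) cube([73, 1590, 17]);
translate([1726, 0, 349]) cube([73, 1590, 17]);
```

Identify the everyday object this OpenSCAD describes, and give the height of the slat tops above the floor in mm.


A bed frame. The slat-top height is 366 mm.

Four posts, four rails, and a row of slats — a bed frame. Slats sit on the rails at z = 216 + 133 = 349; with slat thickness 17, the top is 366 mm.


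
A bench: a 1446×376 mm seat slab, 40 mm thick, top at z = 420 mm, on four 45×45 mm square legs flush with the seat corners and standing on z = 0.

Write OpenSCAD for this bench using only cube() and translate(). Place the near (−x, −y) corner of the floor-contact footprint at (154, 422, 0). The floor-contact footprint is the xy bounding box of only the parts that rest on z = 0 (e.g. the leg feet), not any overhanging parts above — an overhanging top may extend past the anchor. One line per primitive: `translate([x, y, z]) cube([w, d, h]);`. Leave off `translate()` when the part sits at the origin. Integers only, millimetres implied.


// leg_h = 420 − 40 = 380
translate([154, 422, 380]) cube([1446, 376, 40]);
translate([154, 422, 0]) cube([45, 45, 380]);
translate([154, 753, 0]) cube([45, 45, 380]);
translate([1555, 422, 0]) cube([45, 45, 380]);
translate([1555, 753, 0]) cube([45, 45, 380]);


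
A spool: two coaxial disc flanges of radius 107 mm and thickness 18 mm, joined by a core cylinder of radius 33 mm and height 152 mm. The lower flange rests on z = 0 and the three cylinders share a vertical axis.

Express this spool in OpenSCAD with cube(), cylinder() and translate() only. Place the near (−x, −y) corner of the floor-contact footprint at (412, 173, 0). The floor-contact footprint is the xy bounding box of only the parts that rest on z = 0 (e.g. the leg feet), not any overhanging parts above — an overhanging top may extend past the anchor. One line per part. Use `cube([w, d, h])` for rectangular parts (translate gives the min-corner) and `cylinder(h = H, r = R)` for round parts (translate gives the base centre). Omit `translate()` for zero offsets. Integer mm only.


translate([519, 280, 0]) cylinder(h = 18, r = 107);
translate([519, 280, 18]) cylinder(h = 152, r = 33);
translate([519, 280, 170]) cylinder(h = 18, r = 107);


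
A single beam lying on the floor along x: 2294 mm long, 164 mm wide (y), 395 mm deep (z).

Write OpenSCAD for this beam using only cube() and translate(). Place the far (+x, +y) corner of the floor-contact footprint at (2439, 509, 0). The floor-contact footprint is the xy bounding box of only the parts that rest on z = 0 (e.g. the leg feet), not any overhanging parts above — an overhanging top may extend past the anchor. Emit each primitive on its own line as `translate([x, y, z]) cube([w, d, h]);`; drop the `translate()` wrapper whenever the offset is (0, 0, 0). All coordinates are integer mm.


translate([145, 345, 0]) cube([2294, 164, 395]);


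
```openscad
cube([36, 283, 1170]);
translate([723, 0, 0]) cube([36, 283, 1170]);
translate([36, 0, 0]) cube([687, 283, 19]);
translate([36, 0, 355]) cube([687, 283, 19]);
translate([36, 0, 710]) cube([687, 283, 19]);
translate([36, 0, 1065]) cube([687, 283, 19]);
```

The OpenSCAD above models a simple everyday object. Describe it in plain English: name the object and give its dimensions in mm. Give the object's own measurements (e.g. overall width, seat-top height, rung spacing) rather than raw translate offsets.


An open bookshelf. Two side panels, each 36 mm thick, 283 mm deep and 1170 mm tall, stand 759 mm apart (outside-to-outside). Between them sit 4 shelves, each 19 mm thick and 283 mm deep, spanning the full gap between the sides. The bottom shelf rests on the floor (its underside at z = 0) and the clear gap between one shelf's top and the next shelf's underside is 336 mm.


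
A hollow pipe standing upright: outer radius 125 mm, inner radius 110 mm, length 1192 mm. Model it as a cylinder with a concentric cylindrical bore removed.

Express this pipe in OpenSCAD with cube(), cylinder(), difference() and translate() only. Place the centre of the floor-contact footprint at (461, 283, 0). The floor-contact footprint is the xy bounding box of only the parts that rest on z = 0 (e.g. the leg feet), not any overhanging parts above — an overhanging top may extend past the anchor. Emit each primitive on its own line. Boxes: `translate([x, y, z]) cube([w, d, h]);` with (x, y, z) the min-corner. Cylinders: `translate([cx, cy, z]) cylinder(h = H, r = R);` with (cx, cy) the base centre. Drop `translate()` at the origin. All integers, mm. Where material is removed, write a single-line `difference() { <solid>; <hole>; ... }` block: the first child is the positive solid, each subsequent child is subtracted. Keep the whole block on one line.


difference() { translate([461, 283, 0]) cylinder(h = 1192, r = 125); translate([461, 283, 0]) cylinder(h = 1192, r = 110); }


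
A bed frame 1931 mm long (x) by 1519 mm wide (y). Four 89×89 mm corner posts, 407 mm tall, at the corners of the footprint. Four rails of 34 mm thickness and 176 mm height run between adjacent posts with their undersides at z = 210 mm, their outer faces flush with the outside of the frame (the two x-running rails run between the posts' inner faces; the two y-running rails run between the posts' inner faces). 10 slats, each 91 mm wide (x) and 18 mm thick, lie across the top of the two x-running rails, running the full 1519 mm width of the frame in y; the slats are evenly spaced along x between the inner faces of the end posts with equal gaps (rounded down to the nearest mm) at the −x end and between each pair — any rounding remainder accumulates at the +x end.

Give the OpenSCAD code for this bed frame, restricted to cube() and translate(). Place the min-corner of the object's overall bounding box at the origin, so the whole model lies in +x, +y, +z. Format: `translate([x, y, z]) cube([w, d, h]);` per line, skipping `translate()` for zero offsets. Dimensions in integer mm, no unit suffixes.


// slat z = rail_z + rail_h = 210 + 176 = 386
// slat gap = ⌊(1753 − 10·91) / 11⌋ = 76
cube([89, 89, 407]);
translate([0, 1430, 0]) cube([89, 89, 407]);
translate([1842, 0, 0]) cube([89, 89, 407]);
translate([1842, 1430, 0]) cube([89, 89, 407]);
translate([89, 0, 210]) cube([1753, 34, 176]);
translate([89, 1485, 210]) cube([1753, 34, 176]);
translate([0, 89, 210]) cube([34, 1341, 176]);
translate([1897, 89, 210]) cube([34, 1341, 176]);
translate([165, 0, 386]) cube([91, 1519, 18]);
translate([332, 0, 386]) cube([91, 1519, 18]);
translate([499, 0, 386]) cube([91, 1519, 18]);
translate([666, 0, 386]) cube([91, 1519, 18]);
translate([833, 0, 386]) cube([91, 1519, 18]);
translate([1000, 0, 386]) cube([91, 1519, 18]);
translate([1167, 0, 386]) cube([91, 1519, 18]);
translate([1334, 0, 386]) cube([91, 1519, 18]);
translate([1501, 0, 386]) cube([91, 1519, 18]);
translate([1668, 0, 386]) cube([91, 1519, 18]);


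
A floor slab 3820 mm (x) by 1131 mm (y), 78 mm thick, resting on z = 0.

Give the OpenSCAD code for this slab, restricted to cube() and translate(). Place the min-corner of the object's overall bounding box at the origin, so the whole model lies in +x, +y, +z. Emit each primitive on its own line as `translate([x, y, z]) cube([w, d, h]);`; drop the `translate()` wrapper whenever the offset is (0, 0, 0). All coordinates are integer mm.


cube([3820, 1131, 78]);


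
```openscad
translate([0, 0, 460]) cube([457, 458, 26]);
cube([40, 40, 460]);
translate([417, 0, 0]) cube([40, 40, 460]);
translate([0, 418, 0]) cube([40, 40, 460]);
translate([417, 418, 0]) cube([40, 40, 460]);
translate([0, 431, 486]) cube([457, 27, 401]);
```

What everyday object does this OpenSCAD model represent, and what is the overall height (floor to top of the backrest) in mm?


A chair. The overall height is 887 mm.

A slab on four corner posts with a tall panel at the back — a chair. The seat slab sits at z = 460 with thickness 26, and the 401 mm backrest starts at the seat top, so the overall height is 460 + 26 + 401 = 887 mm.
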